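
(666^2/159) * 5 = 739260/53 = 13948.30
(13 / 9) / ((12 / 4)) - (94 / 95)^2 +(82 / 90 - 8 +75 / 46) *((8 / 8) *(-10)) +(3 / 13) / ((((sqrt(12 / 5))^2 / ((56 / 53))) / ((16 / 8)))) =209642405116 / 3861517725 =54.29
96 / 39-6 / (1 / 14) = -1060 / 13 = -81.54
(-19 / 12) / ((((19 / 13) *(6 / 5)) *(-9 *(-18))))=-65 / 11664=-0.01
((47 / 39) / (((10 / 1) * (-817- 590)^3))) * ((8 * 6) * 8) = -3008 / 181048799295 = -0.00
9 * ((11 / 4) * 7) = 693 / 4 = 173.25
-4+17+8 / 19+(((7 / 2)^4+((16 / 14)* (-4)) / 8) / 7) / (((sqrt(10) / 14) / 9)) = 255 / 19+150687* sqrt(10) / 560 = 864.34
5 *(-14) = -70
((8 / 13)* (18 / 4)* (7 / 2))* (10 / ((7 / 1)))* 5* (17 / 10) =1530 / 13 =117.69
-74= -74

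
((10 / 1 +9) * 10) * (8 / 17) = 1520 / 17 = 89.41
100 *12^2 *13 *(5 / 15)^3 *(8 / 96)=5200 / 9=577.78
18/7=2.57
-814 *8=-6512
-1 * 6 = -6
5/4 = 1.25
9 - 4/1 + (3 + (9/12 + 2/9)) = 323/36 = 8.97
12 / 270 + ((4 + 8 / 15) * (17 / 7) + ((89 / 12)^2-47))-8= 55747 / 5040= 11.06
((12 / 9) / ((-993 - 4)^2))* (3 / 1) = 4 / 994009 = 0.00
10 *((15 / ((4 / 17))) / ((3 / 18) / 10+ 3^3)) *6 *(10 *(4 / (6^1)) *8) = 12240000 / 1621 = 7550.89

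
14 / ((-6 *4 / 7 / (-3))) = 49 / 4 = 12.25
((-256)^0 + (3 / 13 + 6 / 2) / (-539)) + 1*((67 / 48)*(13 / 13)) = 114827 / 48048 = 2.39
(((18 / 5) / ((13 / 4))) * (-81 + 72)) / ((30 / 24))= -2592 / 325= -7.98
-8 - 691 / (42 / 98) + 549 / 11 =-51824 / 33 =-1570.42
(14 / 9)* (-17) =-238 / 9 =-26.44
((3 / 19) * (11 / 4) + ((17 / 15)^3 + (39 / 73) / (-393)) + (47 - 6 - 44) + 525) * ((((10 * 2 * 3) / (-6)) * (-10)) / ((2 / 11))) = 14135563343759 / 49058190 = 288138.71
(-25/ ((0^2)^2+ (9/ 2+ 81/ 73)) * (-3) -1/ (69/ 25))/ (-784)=-27225/ 1640912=-0.02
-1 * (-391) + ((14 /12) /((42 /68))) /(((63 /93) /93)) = 40970 /63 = 650.32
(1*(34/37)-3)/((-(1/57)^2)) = 250173/37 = 6761.43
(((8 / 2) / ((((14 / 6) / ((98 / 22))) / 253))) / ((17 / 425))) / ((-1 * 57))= -16100 / 19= -847.37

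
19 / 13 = 1.46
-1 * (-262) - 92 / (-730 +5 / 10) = 382442 / 1459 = 262.13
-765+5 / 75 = -11474 / 15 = -764.93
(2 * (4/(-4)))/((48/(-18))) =0.75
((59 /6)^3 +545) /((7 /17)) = 784669 /216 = 3632.73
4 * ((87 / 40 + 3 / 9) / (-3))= -301 / 90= -3.34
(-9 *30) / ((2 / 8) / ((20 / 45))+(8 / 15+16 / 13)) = -842400 / 7259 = -116.05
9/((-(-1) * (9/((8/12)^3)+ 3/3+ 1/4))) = 72/253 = 0.28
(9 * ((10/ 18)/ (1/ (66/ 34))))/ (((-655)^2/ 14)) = 462/ 1458685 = 0.00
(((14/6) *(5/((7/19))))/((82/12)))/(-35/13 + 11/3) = 195/41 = 4.76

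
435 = 435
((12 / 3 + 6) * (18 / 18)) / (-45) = -2 / 9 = -0.22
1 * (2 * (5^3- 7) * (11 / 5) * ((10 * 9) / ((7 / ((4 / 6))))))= 31152 / 7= 4450.29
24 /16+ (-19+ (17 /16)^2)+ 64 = 12193 /256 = 47.63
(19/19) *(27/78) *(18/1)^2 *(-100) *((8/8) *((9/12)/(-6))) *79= 1439775/13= 110751.92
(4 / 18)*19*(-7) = -266 / 9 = -29.56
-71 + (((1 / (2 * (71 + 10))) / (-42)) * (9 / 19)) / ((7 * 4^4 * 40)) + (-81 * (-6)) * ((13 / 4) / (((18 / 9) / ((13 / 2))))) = 5212279618559 / 1029611520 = 5062.37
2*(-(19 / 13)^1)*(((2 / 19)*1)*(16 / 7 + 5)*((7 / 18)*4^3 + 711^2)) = -309394084 / 273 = -1133311.66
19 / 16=1.19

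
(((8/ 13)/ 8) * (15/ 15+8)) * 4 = 36/ 13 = 2.77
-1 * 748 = -748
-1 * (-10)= 10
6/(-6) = -1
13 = 13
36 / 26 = 18 / 13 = 1.38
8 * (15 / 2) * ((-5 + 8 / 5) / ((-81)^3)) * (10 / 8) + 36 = 6377377 / 177147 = 36.00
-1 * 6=-6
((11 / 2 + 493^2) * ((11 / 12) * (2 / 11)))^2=236301959881 / 144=1640985832.51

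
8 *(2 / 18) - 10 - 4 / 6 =-88 / 9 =-9.78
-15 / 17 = -0.88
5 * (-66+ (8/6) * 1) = -970/3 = -323.33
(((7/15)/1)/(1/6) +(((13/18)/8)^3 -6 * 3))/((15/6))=-226923799/37324800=-6.08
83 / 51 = 1.63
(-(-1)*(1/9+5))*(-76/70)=-5.55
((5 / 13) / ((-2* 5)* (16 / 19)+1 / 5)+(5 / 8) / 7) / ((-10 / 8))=-4833 / 142142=-0.03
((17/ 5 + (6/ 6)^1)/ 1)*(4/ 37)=88/ 185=0.48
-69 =-69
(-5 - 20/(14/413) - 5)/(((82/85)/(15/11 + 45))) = -13005000/451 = -28835.92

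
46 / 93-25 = -2279 / 93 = -24.51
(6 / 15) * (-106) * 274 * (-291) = 16903608 / 5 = 3380721.60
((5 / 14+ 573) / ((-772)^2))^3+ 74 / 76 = 10746316762485573060633 / 11036757745973845458944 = 0.97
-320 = -320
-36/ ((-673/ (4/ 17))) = 144/ 11441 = 0.01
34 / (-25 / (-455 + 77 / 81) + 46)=1250452 / 1693813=0.74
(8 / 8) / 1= 1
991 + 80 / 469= 464859 / 469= 991.17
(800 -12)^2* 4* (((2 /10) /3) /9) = 2483776 /135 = 18398.34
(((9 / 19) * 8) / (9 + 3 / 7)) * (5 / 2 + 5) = 630 / 209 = 3.01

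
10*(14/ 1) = 140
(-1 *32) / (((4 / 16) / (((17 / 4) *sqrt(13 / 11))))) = -591.39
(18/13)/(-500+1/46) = -828/298987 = -0.00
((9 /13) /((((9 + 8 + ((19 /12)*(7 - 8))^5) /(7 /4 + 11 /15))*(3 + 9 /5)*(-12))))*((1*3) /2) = -144828 /22802585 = -0.01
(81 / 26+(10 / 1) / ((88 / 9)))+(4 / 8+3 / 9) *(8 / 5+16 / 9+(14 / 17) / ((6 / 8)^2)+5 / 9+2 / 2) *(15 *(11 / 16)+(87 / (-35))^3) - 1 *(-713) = 10359750925889 / 15008994000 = 690.24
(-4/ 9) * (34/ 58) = -68/ 261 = -0.26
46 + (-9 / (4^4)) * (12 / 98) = 288485 / 6272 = 46.00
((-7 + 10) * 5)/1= 15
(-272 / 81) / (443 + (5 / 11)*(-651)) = -1496 / 65529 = -0.02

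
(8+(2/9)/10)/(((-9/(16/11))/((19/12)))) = -2.05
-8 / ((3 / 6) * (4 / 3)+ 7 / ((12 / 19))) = -32 / 47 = -0.68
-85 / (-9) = 85 / 9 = 9.44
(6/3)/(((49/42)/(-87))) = -1044/7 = -149.14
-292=-292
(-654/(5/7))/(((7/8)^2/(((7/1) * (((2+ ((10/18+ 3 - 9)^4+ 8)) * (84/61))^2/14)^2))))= -50560248859599373727821124986314752/527914051535649445335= -95773637228493.24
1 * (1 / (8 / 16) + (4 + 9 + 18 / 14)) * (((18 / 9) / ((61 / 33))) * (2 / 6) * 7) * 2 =5016 / 61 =82.23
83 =83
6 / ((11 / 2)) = 12 / 11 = 1.09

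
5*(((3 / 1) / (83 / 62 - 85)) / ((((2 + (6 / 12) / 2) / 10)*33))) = -12400 / 513513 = -0.02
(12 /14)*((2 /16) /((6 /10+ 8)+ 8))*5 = 75 /2324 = 0.03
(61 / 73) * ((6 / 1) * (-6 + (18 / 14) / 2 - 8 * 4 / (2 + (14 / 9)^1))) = -36783 / 511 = -71.98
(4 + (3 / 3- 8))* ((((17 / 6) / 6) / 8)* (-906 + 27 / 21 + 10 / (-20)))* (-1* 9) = -646323 / 448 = -1442.69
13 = 13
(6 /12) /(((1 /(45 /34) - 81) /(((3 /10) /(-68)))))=27 /982192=0.00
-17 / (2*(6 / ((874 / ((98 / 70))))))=-37145 / 42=-884.40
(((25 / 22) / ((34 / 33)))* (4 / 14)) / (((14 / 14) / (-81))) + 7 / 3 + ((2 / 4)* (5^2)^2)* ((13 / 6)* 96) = 46393441 / 714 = 64976.81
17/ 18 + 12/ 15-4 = -203/ 90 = -2.26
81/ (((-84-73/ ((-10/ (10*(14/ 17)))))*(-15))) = 459/ 2030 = 0.23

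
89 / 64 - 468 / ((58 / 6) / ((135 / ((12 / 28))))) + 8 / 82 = -1160376995 / 76096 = -15248.86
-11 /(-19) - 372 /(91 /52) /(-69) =11195 /3059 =3.66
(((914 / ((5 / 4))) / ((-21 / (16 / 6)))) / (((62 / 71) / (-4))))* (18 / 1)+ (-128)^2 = 26083072 / 1085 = 24039.70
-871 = -871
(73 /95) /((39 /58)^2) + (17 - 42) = -3366803 /144495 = -23.30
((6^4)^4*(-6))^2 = 286511799958070431838109696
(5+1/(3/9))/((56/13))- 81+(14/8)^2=-8521/112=-76.08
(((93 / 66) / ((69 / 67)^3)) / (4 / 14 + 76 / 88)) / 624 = 65265571 / 36283162032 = 0.00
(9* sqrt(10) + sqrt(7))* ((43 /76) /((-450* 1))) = -43* sqrt(10) /3800-43* sqrt(7) /34200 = -0.04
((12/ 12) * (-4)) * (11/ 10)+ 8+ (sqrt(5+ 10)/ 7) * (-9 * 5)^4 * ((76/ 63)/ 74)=18/ 5+ 17313750 * sqrt(15)/ 1813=36989.74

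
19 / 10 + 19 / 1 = 209 / 10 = 20.90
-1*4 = -4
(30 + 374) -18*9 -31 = 211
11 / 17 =0.65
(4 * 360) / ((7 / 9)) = 1851.43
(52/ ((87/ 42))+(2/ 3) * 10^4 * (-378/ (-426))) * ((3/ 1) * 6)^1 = 220170384/ 2059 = 106930.74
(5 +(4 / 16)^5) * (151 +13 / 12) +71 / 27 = 84403241 / 110592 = 763.19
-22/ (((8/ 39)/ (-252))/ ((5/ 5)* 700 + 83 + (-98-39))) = 17459442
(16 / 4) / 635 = 4 / 635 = 0.01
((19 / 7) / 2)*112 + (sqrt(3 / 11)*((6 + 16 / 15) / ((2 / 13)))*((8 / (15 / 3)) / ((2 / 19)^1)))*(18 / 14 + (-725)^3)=152-139683424091224*sqrt(33) / 5775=-138947217228.95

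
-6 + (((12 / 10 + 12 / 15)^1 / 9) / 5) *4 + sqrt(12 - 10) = -262 / 45 + sqrt(2) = -4.41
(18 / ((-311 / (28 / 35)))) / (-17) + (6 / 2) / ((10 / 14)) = 111099 / 26435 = 4.20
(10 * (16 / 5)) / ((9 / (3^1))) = 32 / 3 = 10.67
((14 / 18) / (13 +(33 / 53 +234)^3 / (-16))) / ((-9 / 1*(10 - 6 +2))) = 8337112 / 467236377489537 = 0.00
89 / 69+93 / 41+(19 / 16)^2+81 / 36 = 5227669 / 724224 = 7.22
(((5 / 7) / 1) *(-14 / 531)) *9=-10 / 59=-0.17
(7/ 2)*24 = 84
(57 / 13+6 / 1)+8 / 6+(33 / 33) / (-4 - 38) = 11.69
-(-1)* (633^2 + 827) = 401516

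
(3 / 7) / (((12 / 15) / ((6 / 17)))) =45 / 238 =0.19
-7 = -7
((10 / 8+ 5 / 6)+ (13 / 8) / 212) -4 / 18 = 28525 / 15264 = 1.87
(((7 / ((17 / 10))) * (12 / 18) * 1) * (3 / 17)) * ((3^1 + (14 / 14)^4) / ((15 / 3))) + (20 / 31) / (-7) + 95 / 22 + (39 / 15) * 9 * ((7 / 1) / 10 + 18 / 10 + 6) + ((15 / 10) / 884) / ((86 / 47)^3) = 46434727339337059 / 228164965188160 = 203.51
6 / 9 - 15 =-43 / 3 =-14.33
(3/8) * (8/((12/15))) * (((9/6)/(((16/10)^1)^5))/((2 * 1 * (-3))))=-46875/524288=-0.09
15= 15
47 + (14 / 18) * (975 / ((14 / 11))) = 3857 / 6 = 642.83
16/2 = 8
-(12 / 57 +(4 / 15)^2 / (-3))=-2396 / 12825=-0.19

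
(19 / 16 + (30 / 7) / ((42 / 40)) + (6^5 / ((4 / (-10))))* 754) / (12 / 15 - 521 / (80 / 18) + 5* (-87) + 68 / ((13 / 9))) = 746959181085 / 25701578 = 29062.78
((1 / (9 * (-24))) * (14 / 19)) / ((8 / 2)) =-7 / 8208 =-0.00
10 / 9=1.11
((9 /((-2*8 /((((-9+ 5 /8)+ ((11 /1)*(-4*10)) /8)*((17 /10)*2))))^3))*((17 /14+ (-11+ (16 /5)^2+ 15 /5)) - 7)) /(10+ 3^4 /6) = -7151298943120371 /2156134400000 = -3316.72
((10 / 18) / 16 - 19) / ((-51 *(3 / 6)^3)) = 2731 / 918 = 2.97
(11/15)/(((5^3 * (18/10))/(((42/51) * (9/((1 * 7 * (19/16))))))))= 352/121125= 0.00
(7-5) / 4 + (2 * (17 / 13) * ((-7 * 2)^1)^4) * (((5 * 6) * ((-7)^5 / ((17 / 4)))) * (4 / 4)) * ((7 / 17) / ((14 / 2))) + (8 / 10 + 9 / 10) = -774789251969 / 1105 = -701166743.86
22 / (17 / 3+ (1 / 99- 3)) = 2178 / 265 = 8.22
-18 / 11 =-1.64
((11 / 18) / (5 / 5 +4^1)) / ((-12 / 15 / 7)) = -1.07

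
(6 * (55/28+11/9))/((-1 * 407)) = -73/1554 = -0.05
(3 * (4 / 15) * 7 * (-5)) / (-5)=28 / 5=5.60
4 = 4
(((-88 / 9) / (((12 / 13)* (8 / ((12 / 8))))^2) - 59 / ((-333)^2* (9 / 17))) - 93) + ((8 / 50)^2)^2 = -18643412863059803 / 199600200000000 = -93.40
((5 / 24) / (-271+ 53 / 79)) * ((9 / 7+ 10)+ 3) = -9875 / 896952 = -0.01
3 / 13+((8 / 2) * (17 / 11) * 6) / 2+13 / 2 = 7229 / 286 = 25.28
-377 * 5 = -1885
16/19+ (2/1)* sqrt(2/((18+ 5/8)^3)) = 64* sqrt(149)/22201+ 16/19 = 0.88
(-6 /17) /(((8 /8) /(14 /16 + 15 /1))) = -381 /68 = -5.60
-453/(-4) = 453/4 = 113.25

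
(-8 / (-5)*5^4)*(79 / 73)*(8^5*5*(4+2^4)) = 258867200000 / 73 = 3546126027.40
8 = 8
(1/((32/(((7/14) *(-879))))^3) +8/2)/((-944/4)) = 678102863/61865984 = 10.96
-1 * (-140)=140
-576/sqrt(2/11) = -288 * sqrt(22) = -1350.84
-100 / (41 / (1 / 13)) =-100 / 533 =-0.19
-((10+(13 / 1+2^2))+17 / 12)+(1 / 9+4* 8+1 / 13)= 1765 / 468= 3.77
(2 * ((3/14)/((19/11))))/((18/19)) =11/42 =0.26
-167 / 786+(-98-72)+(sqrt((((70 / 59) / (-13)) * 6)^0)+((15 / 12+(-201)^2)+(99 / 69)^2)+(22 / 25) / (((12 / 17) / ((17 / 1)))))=836916181117 / 20789700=40256.29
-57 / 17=-3.35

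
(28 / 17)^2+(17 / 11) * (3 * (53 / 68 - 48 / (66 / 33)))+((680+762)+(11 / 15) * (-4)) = 254470121 / 190740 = 1334.12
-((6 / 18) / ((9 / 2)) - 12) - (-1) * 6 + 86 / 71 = 36686 / 1917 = 19.14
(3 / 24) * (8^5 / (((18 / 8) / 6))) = 10922.67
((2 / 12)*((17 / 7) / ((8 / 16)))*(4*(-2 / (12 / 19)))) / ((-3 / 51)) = 174.32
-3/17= -0.18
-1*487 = -487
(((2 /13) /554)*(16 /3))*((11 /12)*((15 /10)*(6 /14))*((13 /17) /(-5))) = -22 /164815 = -0.00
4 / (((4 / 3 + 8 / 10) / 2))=15 / 4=3.75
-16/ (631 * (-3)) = 16/ 1893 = 0.01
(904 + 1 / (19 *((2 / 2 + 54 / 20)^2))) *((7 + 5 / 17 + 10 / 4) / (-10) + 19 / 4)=7536251102 / 2210935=3408.63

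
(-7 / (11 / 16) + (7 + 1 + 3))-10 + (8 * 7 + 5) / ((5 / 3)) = 1508 / 55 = 27.42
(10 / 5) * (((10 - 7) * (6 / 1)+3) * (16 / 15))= 224 / 5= 44.80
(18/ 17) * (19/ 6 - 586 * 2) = -21039/ 17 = -1237.59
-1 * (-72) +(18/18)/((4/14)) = 151/2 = 75.50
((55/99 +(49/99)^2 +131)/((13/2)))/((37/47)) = 121427038/4714281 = 25.76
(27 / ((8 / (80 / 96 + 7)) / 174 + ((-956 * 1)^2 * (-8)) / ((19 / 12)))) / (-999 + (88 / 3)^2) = 216999 / 5142227995768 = 0.00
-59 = -59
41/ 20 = 2.05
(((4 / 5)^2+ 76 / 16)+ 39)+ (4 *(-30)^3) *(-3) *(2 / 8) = 8104439 / 100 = 81044.39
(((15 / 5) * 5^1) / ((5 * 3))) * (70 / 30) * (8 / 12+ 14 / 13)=476 / 117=4.07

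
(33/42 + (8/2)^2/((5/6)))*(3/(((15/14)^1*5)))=1399/125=11.19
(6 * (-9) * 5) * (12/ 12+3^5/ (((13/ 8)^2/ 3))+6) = -12916530/ 169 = -76429.17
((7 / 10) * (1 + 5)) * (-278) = -5838 / 5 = -1167.60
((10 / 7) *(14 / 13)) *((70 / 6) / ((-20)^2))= 7 / 156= 0.04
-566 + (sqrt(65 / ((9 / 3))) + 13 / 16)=-560.53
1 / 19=0.05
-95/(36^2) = -95/1296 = -0.07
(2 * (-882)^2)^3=3766183685829960192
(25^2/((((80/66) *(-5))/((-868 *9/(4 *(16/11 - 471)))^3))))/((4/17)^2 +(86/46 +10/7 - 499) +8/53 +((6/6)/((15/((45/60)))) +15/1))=268953412421719395909/17413395770752289914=15.45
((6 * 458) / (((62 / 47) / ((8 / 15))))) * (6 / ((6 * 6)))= 86104 / 465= 185.17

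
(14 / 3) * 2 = 9.33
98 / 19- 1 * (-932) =17806 / 19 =937.16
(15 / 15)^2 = 1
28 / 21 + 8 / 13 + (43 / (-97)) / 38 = 278459 / 143754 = 1.94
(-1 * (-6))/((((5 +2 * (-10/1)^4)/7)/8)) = 336/20005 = 0.02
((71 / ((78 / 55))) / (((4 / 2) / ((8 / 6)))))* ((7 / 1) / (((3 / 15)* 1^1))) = 136675 / 117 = 1168.16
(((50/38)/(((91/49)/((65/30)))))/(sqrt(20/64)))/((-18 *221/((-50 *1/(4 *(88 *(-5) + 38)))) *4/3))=-875 *sqrt(5)/121535856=-0.00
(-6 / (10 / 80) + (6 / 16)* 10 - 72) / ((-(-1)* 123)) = -155 / 164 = -0.95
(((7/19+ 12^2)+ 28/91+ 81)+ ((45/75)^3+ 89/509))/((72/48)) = 2368484764/15715375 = 150.71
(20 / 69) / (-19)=-20 / 1311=-0.02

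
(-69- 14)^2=6889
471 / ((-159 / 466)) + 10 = -72632 / 53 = -1370.42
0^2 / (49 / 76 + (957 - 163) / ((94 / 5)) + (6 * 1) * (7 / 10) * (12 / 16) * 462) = 0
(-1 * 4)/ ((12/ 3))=-1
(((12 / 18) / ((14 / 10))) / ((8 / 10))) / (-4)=-25 / 168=-0.15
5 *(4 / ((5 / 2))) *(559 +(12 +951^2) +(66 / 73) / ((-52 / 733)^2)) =89334847049 / 12337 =7241213.18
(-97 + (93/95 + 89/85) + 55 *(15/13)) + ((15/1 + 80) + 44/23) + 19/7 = 230241556/3380195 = 68.11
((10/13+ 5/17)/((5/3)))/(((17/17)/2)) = 282/221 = 1.28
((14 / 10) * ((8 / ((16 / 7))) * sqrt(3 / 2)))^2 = 7203 / 200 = 36.02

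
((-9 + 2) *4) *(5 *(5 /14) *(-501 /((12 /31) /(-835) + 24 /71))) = 7672961125 /103398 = 74208.02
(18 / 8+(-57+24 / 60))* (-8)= 2174 / 5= 434.80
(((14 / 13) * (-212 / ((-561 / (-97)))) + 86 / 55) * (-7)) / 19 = 9677234 / 692835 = 13.97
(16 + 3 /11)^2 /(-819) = -32041 /99099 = -0.32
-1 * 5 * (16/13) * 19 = -1520/13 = -116.92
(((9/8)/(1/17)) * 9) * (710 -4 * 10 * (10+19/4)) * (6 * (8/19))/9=110160/19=5797.89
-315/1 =-315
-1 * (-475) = 475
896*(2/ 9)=1792/ 9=199.11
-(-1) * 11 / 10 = 11 / 10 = 1.10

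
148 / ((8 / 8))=148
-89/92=-0.97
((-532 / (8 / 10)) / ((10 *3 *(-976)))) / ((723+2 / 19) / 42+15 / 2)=17689 / 19250624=0.00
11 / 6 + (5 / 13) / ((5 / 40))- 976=-971.09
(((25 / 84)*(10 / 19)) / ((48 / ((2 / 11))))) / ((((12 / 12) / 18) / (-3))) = -375 / 11704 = -0.03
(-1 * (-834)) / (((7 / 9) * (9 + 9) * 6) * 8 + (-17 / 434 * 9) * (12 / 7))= 211141 / 169975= 1.24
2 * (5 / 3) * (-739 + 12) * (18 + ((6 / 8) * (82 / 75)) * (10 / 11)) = -1499074 / 33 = -45426.48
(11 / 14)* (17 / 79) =187 / 1106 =0.17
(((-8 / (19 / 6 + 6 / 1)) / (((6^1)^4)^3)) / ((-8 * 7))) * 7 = 1 / 19953838080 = 0.00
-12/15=-4/5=-0.80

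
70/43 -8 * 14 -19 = -5563/43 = -129.37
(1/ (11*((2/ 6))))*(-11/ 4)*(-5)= 15/ 4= 3.75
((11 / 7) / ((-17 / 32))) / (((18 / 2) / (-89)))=31328 / 1071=29.25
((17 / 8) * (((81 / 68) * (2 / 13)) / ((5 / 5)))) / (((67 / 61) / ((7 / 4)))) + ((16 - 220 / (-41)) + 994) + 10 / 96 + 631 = 11293295653 / 6856512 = 1647.09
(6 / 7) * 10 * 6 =360 / 7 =51.43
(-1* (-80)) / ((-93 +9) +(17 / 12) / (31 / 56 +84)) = -0.95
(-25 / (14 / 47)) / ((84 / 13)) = -15275 / 1176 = -12.99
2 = 2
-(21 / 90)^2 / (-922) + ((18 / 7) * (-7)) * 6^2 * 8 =-4301683151 / 829800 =-5184.00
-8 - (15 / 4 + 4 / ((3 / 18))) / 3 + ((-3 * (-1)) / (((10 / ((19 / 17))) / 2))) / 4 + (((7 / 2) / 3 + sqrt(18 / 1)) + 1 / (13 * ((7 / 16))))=-730487 / 46410 + 3 * sqrt(2)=-11.50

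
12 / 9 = 4 / 3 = 1.33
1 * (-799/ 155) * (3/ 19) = -2397/ 2945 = -0.81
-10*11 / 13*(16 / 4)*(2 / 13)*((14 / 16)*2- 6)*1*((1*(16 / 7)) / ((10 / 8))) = 47872 / 1183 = 40.47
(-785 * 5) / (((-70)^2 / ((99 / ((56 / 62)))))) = -481833 / 5488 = -87.80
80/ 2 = 40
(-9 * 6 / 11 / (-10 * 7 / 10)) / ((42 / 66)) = 54 / 49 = 1.10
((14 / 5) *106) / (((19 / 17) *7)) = 3604 / 95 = 37.94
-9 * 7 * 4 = -252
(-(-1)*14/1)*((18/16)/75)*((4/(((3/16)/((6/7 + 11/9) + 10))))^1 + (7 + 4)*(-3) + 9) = 11042/225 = 49.08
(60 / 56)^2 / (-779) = -225 / 152684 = -0.00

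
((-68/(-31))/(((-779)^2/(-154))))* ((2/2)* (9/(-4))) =23562/18812071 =0.00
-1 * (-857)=857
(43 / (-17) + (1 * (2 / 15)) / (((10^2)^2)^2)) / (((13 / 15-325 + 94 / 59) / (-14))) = -13319249992979 / 121315400000000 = -0.11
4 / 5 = 0.80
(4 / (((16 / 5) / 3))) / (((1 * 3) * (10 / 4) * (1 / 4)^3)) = 32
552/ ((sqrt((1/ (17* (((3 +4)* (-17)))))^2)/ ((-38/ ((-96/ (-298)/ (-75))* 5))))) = 1975853985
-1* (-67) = 67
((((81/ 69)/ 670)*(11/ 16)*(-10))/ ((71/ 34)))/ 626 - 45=-24656868009/ 547930288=-45.00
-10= -10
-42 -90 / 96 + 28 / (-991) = -681265 / 15856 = -42.97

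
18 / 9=2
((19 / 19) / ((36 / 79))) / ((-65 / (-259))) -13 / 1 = -9959 / 2340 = -4.26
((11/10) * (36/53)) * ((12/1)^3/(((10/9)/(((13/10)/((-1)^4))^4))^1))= 2748367908/828125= 3318.78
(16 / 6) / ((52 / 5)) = 10 / 39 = 0.26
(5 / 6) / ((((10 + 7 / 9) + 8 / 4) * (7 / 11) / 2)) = 33 / 161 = 0.20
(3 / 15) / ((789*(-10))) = -1 / 39450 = -0.00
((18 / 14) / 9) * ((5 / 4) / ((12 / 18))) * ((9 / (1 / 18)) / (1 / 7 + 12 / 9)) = 3645 / 124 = 29.40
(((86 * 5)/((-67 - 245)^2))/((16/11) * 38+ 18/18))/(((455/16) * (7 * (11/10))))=215/599734863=0.00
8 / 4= 2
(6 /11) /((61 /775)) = 4650 /671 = 6.93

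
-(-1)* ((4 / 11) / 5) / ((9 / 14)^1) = 56 / 495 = 0.11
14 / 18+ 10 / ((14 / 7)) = 52 / 9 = 5.78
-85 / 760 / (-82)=17 / 12464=0.00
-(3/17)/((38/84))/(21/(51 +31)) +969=312495/323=967.48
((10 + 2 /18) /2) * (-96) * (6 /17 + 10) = -256256 /51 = -5024.63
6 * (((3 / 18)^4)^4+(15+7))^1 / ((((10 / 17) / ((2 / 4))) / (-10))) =-1055095105388561 / 940369969152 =-1122.00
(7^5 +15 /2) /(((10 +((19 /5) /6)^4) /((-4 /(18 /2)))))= -6053220000 /8230321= -735.48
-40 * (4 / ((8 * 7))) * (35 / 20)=-5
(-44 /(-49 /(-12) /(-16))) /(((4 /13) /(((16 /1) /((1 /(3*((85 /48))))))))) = 2333760 /49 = 47627.76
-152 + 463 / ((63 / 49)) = 1873 / 9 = 208.11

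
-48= -48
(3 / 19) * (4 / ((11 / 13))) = 156 / 209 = 0.75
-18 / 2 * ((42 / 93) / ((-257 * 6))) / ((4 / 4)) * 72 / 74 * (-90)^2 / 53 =6123600 / 15623287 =0.39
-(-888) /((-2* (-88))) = 111 /22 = 5.05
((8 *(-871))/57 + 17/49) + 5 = -326498/2793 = -116.90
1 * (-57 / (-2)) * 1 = 57 / 2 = 28.50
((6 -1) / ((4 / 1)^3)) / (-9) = -5 / 576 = -0.01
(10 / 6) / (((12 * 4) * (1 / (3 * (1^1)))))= 5 / 48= 0.10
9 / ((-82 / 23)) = -207 / 82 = -2.52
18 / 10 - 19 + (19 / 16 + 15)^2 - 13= 231.84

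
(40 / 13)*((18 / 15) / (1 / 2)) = 96 / 13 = 7.38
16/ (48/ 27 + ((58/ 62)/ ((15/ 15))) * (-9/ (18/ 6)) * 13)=-4464/ 9683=-0.46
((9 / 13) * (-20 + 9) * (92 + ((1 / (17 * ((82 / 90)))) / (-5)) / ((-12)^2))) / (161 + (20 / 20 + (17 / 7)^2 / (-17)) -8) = -4.56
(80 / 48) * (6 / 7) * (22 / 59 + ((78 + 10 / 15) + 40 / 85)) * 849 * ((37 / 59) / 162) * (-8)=-14315113520 / 4793337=-2986.46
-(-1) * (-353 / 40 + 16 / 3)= -419 / 120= -3.49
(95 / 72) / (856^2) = 95 / 52756992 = 0.00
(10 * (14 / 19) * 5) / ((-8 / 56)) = -4900 / 19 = -257.89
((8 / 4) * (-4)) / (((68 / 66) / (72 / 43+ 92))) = -531696 / 731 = -727.35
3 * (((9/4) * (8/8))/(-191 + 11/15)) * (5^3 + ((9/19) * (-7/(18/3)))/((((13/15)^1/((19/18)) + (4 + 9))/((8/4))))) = -16607025/3747302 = -4.43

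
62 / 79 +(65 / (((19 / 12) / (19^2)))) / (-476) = -285317 / 9401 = -30.35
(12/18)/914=1/1371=0.00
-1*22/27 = -22/27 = -0.81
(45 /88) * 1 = 45 /88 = 0.51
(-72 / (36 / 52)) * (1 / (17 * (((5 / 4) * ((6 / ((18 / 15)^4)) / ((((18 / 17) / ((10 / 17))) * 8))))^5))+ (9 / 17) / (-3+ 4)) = -97758500458972679178256872 / 15832483768463134765625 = -6174.55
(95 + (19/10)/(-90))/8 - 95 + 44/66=-593719/7200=-82.46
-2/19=-0.11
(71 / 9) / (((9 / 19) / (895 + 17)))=410096 / 27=15188.74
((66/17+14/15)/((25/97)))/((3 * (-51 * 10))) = -59558/4876875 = -0.01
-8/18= -4/9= -0.44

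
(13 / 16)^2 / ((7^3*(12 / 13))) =2197 / 1053696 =0.00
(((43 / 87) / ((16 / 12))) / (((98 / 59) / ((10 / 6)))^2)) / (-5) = -748415 / 10026576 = -0.07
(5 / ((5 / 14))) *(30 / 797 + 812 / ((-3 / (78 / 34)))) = -117776708 / 13549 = -8692.65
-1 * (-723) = 723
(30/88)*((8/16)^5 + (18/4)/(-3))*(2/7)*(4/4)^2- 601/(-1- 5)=1478749/14784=100.02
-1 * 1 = -1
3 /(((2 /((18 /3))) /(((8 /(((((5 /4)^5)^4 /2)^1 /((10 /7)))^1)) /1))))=316659348799488 /133514404296875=2.37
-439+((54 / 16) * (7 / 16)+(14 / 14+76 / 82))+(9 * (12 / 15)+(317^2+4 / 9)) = 23630417057 / 236160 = 100061.05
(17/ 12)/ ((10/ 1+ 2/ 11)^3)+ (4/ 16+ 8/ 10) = 88623599/ 84295680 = 1.05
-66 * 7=-462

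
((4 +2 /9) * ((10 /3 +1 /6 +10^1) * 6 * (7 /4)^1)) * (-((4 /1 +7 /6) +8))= -31521 /4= -7880.25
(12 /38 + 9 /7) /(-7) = -213 /931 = -0.23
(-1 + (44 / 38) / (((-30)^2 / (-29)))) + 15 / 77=-554663 / 658350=-0.84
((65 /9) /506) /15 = 13 /13662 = 0.00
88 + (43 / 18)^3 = 592723 / 5832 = 101.63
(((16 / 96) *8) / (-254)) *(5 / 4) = -5 / 762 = -0.01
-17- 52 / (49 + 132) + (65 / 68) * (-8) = -24.93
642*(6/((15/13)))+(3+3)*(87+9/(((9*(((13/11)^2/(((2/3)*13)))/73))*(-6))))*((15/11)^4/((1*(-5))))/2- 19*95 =1436569361/951665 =1509.53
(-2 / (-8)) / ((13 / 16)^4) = 16384 / 28561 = 0.57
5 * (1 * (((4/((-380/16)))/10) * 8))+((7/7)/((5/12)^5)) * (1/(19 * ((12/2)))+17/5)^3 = 8448470745664/2679296875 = 3153.24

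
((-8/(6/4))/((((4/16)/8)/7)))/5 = -3584/15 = -238.93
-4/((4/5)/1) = -5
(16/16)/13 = 1/13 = 0.08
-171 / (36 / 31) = -589 / 4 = -147.25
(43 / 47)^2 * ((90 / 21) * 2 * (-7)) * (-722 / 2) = 40049340 / 2209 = 18130.08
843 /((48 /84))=5901 /4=1475.25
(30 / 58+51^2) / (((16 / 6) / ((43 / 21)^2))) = 11624663 / 2842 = 4090.31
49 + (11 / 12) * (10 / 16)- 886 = -80297 / 96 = -836.43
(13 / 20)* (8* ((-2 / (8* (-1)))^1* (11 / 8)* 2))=143 / 40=3.58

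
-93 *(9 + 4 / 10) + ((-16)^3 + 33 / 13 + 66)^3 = -717619567319552 / 10985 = -65327225063.23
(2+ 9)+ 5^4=636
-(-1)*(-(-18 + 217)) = -199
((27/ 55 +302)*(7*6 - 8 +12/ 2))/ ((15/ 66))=266192/ 5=53238.40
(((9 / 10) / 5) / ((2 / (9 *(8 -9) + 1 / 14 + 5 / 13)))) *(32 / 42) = -1866 / 3185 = -0.59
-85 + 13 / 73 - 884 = -70724 / 73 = -968.82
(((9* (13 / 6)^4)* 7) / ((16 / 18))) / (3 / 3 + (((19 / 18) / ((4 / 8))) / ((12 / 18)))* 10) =47.81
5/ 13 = 0.38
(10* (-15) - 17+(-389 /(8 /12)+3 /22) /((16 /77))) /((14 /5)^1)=-237955 /224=-1062.30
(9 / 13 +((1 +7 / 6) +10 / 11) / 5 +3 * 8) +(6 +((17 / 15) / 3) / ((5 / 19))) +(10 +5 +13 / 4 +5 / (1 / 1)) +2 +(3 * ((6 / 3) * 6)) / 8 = 8042851 / 128700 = 62.49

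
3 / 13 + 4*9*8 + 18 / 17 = 63933 / 221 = 289.29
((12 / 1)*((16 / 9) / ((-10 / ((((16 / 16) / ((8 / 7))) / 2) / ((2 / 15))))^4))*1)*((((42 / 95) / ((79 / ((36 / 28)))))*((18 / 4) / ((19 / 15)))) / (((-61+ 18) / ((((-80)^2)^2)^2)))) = -302456851200000000 / 1226317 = -246638390562.96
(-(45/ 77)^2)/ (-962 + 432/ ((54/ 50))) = 0.00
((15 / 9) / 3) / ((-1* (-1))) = 5 / 9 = 0.56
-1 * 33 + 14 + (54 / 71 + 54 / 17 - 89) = -125604 / 1207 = -104.06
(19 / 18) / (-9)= -19 / 162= -0.12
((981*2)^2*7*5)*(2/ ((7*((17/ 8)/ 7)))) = 2155688640/ 17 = 126805214.12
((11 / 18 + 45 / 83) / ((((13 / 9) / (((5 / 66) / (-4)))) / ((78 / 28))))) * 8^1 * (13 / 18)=-111995 / 460152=-0.24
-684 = -684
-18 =-18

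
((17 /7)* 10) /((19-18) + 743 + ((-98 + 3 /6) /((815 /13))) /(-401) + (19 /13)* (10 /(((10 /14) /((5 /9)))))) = 2600140140 /80873532229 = 0.03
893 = 893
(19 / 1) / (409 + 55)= 19 / 464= 0.04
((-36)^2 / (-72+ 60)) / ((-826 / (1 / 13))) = 54 / 5369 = 0.01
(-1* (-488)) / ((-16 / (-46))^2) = 32269 / 8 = 4033.62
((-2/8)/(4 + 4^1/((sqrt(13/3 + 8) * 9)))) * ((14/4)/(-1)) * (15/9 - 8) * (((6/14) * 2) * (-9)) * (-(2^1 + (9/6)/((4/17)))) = -11445543/127744 + 34371 * sqrt(111)/127744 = -86.76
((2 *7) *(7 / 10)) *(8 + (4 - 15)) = -147 / 5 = -29.40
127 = 127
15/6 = 5/2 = 2.50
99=99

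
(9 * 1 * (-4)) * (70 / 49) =-360 / 7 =-51.43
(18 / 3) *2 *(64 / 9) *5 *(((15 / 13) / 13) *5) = 32000 / 169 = 189.35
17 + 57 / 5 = 142 / 5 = 28.40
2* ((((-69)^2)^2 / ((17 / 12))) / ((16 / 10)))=340006815 / 17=20000400.88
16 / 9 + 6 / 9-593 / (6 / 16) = -14210 / 9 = -1578.89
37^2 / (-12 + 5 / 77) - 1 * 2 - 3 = -110008 / 919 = -119.70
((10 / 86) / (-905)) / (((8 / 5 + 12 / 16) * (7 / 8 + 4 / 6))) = -480 / 13534637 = -0.00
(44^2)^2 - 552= 3747544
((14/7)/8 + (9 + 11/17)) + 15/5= 877/68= 12.90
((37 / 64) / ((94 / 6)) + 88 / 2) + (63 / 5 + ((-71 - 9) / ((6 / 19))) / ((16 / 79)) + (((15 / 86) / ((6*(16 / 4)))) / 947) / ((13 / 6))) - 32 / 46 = -656428451796157 / 549362124480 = -1194.89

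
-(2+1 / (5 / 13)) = -23 / 5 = -4.60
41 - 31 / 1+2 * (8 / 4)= 14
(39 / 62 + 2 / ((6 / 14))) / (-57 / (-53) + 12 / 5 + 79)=261025 / 4065216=0.06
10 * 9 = 90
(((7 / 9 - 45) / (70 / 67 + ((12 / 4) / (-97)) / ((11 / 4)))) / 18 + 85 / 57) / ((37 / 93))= -3122677709 / 1402430166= -2.23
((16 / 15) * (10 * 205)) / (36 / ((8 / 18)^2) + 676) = 26240 / 10299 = 2.55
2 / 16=1 / 8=0.12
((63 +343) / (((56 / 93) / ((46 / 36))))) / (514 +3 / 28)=144739 / 86370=1.68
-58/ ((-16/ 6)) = 87/ 4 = 21.75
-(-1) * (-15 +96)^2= 6561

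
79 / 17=4.65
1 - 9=-8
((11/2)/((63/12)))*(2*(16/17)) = 704/357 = 1.97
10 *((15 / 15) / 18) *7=35 / 9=3.89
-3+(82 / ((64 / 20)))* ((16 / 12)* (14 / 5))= 92.67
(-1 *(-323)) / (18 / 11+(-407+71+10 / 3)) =-10659 / 10924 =-0.98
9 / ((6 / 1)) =3 / 2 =1.50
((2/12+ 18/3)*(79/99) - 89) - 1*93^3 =-477838001/594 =-804441.08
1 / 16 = 0.06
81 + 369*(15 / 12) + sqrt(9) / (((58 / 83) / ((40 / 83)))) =544.32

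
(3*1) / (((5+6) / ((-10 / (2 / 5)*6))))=-450 / 11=-40.91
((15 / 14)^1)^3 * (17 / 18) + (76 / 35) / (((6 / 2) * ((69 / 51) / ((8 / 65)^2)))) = 9357186767 / 7999446000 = 1.17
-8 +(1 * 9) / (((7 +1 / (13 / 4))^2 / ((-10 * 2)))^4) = -83038371623816 / 10614726900625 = -7.82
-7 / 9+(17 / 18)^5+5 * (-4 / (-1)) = 37741553 / 1889568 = 19.97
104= 104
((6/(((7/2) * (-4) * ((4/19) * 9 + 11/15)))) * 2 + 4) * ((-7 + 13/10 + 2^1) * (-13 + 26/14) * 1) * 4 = 605.87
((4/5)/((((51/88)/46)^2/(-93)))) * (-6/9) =4063803392/13005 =312480.08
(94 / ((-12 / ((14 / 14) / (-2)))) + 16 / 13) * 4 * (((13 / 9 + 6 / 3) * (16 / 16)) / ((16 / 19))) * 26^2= 6148571 / 108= 56931.21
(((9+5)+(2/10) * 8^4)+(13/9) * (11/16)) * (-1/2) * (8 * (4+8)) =-40041.27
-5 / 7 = -0.71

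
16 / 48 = 1 / 3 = 0.33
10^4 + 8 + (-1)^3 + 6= 10013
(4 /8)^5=1 /32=0.03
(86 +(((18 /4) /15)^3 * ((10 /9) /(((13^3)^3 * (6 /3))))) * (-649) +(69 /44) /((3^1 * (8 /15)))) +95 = 16982310408320857 /93319594482400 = 181.98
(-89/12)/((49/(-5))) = 445/588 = 0.76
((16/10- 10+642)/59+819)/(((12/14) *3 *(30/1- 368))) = -190379/199420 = -0.95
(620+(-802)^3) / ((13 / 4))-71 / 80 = -165071677083 / 1040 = -158722766.43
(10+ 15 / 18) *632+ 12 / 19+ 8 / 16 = 780649 / 114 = 6847.80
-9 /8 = -1.12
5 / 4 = 1.25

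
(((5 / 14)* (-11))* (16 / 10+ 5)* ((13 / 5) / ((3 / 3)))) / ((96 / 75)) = -23595 / 448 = -52.67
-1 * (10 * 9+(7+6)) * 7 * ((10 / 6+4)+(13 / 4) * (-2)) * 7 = 25235 / 6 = 4205.83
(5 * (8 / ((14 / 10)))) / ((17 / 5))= 1000 / 119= 8.40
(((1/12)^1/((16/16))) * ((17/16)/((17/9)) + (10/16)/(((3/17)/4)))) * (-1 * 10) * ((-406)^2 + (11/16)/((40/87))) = -74585669879/36864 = -2023265.78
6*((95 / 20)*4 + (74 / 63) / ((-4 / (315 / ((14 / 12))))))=-361.71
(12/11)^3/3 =576/1331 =0.43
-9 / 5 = -1.80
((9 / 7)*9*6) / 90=0.77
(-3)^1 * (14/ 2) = -21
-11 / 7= -1.57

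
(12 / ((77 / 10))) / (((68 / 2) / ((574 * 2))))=9840 / 187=52.62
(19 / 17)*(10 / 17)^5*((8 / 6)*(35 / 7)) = 38000000 / 72412707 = 0.52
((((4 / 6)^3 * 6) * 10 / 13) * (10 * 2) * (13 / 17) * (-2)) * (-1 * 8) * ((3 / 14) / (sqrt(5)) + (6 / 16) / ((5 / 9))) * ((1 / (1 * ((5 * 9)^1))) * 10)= 10240 * sqrt(5) / 3213 + 2560 / 51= 57.32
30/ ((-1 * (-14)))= 15/ 7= 2.14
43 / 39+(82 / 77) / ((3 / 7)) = 513 / 143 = 3.59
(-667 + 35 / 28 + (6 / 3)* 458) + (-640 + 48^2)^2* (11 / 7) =121838431 / 28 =4351372.54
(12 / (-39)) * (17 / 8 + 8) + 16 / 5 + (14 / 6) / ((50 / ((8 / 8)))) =128 / 975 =0.13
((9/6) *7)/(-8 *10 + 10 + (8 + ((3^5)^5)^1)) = 21/1694577218762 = 0.00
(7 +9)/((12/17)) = 68/3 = 22.67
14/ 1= 14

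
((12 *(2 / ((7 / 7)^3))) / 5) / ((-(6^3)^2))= -1 / 9720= -0.00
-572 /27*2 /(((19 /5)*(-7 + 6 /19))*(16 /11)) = 1.15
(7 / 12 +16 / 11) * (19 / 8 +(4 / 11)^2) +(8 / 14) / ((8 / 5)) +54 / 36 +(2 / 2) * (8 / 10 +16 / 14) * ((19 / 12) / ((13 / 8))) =515081113 / 58138080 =8.86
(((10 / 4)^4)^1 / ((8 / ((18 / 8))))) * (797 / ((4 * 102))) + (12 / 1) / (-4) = 1285479 / 69632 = 18.46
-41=-41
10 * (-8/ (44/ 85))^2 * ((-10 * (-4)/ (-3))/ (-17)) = 680000/ 363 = 1873.28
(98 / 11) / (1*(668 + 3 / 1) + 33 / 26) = 364 / 27467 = 0.01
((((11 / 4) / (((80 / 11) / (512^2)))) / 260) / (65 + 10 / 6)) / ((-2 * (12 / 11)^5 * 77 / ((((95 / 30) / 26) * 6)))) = -33659659 / 1916460000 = -0.02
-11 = -11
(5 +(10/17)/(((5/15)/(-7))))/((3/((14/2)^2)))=-6125/51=-120.10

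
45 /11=4.09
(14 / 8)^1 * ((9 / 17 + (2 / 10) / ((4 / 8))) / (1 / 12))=1659 / 85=19.52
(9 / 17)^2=0.28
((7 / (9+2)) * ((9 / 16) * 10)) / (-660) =-21 / 3872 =-0.01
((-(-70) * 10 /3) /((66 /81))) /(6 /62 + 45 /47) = 764925 /2816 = 271.64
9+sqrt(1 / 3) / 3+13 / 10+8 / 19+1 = sqrt(3) / 9+2227 / 190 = 11.91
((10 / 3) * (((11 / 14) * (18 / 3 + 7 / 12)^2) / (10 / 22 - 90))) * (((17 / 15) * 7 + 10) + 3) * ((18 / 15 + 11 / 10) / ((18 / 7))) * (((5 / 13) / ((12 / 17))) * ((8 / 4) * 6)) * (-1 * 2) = 46357068307 / 149357520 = 310.38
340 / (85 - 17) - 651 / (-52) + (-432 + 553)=138.52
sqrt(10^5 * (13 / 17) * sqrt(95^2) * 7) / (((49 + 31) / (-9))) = -225 * sqrt(58786) / 68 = -802.25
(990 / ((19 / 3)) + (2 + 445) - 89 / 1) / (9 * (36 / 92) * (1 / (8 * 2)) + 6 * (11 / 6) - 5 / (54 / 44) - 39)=-97094592 / 6013519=-16.15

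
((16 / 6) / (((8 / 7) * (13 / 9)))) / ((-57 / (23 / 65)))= -161 / 16055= -0.01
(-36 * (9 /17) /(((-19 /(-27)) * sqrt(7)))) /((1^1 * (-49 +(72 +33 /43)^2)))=-4043763 * sqrt(7) /5482947610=-0.00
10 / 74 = 5 / 37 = 0.14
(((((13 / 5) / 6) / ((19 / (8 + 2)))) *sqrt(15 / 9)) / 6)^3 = 10985 *sqrt(15) / 360015192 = 0.00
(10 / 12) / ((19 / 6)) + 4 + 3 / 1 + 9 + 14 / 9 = 3047 / 171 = 17.82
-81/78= -27/26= -1.04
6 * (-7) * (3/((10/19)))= -1197/5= -239.40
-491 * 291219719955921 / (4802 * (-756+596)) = 142988882498357211 / 768320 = 186105896629.47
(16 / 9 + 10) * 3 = 106 / 3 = 35.33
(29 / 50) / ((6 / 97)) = 2813 / 300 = 9.38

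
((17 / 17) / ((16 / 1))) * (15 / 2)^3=26.37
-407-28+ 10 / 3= -1295 / 3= -431.67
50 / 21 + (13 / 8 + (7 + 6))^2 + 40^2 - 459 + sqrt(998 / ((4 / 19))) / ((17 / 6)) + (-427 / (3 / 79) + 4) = -13282835 / 1344 + 3*sqrt(18962) / 17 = -9858.76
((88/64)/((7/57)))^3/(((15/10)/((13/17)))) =1068131493/1492736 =715.55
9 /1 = 9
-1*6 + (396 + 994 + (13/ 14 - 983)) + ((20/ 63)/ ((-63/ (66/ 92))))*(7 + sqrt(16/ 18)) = 3494147/ 8694 - 220*sqrt(2)/ 91287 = 401.90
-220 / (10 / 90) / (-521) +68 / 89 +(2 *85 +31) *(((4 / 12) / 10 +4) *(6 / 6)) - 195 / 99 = 12444848929 / 15301770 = 813.29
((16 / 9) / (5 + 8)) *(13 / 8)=2 / 9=0.22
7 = 7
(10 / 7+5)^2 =2025 / 49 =41.33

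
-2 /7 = -0.29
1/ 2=0.50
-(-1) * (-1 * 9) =-9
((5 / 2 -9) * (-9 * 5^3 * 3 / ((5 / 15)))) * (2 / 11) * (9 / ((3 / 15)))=5923125 / 11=538465.91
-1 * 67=-67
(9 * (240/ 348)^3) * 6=432000/ 24389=17.71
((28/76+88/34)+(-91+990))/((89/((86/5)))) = 25054552/143735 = 174.31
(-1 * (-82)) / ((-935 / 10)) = -164 / 187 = -0.88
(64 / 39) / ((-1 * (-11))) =64 / 429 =0.15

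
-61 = -61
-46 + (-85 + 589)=458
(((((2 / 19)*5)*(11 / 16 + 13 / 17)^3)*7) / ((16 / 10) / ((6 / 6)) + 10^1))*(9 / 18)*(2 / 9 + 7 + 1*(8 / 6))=830462565625 / 199586340864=4.16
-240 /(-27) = 80 /9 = 8.89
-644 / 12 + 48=-17 / 3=-5.67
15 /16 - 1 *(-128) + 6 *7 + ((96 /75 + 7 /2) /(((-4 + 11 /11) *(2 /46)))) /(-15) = 3120851 /18000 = 173.38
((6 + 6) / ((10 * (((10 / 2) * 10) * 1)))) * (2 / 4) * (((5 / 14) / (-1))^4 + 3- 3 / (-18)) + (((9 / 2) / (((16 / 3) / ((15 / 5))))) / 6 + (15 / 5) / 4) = 23243029 / 19208000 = 1.21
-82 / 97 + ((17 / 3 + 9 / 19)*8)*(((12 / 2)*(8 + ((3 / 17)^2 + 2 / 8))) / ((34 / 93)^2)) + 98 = 2825908910326 / 153929203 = 18358.50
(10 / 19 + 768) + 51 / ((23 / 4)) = 339722 / 437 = 777.40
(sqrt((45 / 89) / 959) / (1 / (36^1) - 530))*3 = -324*sqrt(426755) / 1628411729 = -0.00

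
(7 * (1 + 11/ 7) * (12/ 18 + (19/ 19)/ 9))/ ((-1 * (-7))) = 2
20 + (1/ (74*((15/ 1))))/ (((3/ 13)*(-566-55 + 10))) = 3130199/ 156510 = 20.00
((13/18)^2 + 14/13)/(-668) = -6733/2813616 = -0.00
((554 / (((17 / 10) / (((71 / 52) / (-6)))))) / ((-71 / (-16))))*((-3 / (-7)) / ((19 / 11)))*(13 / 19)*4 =-487520 / 42959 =-11.35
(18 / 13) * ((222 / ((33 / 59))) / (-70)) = -39294 / 5005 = -7.85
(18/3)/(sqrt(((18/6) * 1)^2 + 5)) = 3 * sqrt(14)/7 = 1.60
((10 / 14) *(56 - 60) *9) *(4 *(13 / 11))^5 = -68436725760 / 1127357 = -60705.46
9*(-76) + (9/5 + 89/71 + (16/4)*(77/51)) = -12219196/18105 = -674.91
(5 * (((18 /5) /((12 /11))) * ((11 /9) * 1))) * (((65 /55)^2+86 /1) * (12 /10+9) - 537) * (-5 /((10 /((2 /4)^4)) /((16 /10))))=-1787 /5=-357.40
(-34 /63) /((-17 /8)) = 16 /63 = 0.25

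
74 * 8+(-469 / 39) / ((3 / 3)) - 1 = 22580 / 39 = 578.97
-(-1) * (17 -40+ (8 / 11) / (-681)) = -172301 / 7491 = -23.00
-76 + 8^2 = -12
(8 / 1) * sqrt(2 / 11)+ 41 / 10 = 8 * sqrt(22) / 11+ 41 / 10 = 7.51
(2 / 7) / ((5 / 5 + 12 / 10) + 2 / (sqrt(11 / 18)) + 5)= 55 / 1211 - 25 * sqrt(22) / 7266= 0.03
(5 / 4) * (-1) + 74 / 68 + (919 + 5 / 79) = 4936339 / 5372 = 918.90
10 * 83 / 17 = 830 / 17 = 48.82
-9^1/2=-9/2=-4.50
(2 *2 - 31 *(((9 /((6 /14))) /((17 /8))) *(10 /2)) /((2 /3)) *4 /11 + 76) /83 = -141280 /15521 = -9.10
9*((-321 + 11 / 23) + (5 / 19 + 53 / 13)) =-16166052 / 5681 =-2845.63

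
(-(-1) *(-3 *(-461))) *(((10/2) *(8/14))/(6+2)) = 6915/14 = 493.93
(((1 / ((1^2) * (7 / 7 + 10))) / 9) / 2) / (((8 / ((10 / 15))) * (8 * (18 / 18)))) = 1 / 19008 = 0.00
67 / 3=22.33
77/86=0.90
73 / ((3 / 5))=365 / 3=121.67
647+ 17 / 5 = 3252 / 5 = 650.40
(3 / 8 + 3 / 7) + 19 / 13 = 1649 / 728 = 2.27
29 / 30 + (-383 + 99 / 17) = -191867 / 510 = -376.21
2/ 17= 0.12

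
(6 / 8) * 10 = 15 / 2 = 7.50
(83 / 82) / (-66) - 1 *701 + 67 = -3431291 / 5412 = -634.02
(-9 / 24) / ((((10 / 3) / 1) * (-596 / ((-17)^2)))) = 0.05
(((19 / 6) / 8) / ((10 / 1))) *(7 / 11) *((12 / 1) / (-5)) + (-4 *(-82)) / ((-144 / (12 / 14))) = -92993 / 46200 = -2.01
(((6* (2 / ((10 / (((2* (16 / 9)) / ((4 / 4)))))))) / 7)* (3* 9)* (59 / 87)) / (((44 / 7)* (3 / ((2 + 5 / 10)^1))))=472 / 319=1.48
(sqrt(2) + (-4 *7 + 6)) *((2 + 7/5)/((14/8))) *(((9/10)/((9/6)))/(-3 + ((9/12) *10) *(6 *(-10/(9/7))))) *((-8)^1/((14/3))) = -0.12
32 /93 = 0.34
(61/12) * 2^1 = 61/6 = 10.17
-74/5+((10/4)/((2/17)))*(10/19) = -687/190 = -3.62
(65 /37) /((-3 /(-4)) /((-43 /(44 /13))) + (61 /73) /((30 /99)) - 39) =-26524550 /548101461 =-0.05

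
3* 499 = 1497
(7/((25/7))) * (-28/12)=-343/75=-4.57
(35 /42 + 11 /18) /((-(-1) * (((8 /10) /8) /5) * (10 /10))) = 650 /9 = 72.22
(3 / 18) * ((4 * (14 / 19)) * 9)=84 / 19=4.42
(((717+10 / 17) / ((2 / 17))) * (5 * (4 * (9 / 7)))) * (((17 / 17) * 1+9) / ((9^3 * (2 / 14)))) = 1219900 / 81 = 15060.49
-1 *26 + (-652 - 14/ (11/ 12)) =-7626/ 11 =-693.27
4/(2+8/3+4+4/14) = 21/47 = 0.45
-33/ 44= -3/ 4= -0.75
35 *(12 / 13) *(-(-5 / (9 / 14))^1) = 9800 / 39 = 251.28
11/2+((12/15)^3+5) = 2753/250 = 11.01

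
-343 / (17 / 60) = -20580 / 17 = -1210.59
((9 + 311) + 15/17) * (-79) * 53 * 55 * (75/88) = -8565031875/136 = -62978175.55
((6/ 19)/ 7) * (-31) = -186/ 133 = -1.40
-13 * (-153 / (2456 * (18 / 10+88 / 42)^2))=21928725 / 410842136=0.05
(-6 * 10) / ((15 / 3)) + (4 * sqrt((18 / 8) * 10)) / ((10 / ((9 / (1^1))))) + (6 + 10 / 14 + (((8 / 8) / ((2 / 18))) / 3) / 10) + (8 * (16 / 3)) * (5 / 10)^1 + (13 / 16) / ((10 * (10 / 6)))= 275459 / 16800 + 27 * sqrt(10) / 5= 33.47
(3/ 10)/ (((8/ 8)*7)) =3/ 70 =0.04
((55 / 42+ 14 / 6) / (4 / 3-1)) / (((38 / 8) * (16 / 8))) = 153 / 133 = 1.15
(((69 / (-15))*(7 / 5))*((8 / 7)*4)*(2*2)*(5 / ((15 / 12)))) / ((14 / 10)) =-11776 / 35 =-336.46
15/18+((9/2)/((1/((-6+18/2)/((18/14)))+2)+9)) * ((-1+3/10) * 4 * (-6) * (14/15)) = 10511/1500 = 7.01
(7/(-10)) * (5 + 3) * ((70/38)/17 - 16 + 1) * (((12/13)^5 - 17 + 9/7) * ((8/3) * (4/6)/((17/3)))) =-393.59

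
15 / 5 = 3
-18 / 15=-6 / 5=-1.20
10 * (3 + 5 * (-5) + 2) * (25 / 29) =-5000 / 29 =-172.41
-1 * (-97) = 97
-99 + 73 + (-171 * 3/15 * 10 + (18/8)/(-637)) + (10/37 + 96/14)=-34021957/94276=-360.88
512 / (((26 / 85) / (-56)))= -1218560 / 13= -93735.38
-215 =-215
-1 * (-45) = 45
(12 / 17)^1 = 12 / 17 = 0.71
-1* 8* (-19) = 152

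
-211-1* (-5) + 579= 373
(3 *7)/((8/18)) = 189/4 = 47.25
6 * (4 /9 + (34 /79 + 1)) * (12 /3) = 10664 /237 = 45.00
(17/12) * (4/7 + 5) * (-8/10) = -221/35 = -6.31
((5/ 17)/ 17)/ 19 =5/ 5491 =0.00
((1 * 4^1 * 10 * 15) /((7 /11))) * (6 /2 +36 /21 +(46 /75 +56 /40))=310816 /49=6343.18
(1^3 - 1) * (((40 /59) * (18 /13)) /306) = 0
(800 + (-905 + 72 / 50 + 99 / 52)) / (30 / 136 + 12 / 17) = -109.72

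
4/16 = 1/4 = 0.25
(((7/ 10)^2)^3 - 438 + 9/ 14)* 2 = -3060676457/ 3500000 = -874.48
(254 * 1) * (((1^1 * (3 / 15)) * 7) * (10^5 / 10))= 3556000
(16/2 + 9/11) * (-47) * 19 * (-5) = 433105/11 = 39373.18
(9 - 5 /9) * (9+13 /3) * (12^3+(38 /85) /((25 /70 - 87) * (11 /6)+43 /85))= 1979622780160 /10174887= 194559.68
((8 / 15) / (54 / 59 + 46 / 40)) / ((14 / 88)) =83072 / 51177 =1.62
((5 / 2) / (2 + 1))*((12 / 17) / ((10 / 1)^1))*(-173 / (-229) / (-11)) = -173 / 42823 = -0.00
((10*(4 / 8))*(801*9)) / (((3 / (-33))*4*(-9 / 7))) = 308385 / 4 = 77096.25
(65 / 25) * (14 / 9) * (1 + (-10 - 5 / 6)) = -5369 / 135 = -39.77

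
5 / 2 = 2.50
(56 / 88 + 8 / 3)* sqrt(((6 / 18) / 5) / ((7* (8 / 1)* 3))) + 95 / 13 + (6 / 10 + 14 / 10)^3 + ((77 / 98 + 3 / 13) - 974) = -174297 / 182 + 109* sqrt(70) / 13860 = -957.61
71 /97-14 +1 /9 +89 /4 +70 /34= 662021 /59364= 11.15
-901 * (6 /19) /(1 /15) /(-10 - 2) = 13515 /38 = 355.66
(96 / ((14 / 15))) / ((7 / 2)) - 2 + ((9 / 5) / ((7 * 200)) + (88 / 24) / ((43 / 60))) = 32.51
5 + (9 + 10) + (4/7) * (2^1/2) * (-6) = 144/7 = 20.57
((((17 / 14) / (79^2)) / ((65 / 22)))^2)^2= 1222830961 / 65022298420061771386950625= 0.00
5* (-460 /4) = -575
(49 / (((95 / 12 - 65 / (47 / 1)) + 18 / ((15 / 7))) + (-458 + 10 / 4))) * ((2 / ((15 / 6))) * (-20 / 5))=442176 / 1242397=0.36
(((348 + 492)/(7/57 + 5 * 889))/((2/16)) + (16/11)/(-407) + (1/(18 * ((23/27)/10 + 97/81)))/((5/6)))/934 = 32835583303/19657130040449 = 0.00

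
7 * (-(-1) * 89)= 623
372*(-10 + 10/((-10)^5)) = -9300093/2500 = -3720.04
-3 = -3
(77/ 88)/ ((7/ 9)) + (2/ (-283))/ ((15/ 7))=38093/ 33960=1.12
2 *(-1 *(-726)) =1452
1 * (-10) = -10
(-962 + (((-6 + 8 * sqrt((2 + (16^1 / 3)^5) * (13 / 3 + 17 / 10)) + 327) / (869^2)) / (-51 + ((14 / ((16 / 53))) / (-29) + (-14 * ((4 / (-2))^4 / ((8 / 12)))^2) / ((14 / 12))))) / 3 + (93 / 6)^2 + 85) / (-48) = 116 * sqrt(474700555) / 1482517881949005 + 3107796745222025 / 234274430727744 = 13.27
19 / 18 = 1.06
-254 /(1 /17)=-4318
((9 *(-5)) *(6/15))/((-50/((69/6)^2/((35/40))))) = 9522/175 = 54.41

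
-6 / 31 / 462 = -1 / 2387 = -0.00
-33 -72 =-105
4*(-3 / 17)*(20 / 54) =-40 / 153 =-0.26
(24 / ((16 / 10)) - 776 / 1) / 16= -761 / 16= -47.56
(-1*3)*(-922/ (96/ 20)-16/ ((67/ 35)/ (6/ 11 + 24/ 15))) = 630.05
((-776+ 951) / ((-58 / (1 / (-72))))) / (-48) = -175 / 200448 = -0.00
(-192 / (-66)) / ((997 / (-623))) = -19936 / 10967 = -1.82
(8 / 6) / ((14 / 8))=16 / 21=0.76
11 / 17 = 0.65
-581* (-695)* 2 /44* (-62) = -1137967.73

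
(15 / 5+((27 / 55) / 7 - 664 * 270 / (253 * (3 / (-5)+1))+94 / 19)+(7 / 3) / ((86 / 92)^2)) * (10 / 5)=-3286651151144 / 933255015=-3521.71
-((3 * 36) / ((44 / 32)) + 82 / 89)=-77798 / 979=-79.47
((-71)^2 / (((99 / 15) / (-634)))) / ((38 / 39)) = -103869805 / 209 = -496984.71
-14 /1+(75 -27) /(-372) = -438 /31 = -14.13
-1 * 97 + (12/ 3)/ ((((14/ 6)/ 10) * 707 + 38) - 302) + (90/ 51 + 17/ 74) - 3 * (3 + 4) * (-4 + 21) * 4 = -5692411671/ 3737518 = -1523.05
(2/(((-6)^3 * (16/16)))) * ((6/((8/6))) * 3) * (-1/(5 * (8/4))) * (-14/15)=-7/600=-0.01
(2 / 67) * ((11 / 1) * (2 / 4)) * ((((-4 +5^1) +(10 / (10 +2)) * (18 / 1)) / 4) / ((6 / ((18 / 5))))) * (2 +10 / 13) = 1.09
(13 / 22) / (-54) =-0.01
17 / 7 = 2.43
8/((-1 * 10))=-4/5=-0.80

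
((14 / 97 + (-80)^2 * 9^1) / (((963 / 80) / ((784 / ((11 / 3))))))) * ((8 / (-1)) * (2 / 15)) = -1121376198656 / 1027521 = -1091341.39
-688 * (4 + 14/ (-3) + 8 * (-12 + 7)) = 83936/ 3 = 27978.67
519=519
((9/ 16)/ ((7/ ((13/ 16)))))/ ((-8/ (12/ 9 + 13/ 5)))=-2301/ 71680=-0.03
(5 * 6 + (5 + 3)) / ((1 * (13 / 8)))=304 / 13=23.38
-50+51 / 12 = -183 / 4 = -45.75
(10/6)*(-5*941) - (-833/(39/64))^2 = -2854096519/1521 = -1876460.56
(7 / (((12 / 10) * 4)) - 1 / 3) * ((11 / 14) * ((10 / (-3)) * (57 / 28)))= -9405 / 1568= -6.00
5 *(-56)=-280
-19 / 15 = -1.27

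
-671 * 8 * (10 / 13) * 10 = -536800 / 13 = -41292.31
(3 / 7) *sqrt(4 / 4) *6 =18 / 7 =2.57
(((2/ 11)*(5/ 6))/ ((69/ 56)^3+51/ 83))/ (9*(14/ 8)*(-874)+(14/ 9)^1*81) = -20823040/ 4658270684463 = -0.00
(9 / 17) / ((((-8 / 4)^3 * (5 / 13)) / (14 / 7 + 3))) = -117 / 136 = -0.86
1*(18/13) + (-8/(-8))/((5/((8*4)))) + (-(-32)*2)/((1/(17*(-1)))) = -70214/65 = -1080.22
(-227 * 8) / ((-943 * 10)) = 908 / 4715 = 0.19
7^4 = 2401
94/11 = 8.55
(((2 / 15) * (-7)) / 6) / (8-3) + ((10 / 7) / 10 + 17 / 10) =5707 / 3150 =1.81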